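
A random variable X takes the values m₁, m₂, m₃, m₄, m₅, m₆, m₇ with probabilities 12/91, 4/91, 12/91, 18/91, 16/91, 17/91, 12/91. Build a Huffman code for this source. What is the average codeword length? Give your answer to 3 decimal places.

Repeatedly combine the two least-probable nodes; the expected code length is the sum of the merged weights.
merge 4/91 + 12/91 → 16/91
merge 12/91 + 12/91 → 24/91
merge 16/91 + 16/91 → 32/91
merge 17/91 + 18/91 → 5/13
merge 24/91 + 32/91 → 8/13
merge 5/13 + 8/13 → 1
L = 16/91 + 24/91 + 32/91 + 5/13 + 8/13 + 1 = 254/91 ≈ 2.791 bits/symbol.

2.791 bits/symbol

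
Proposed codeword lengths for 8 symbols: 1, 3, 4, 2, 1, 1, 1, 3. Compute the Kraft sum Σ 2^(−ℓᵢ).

With common denominator 2^4 = 16: Σ 2^(−ℓᵢ) = 8/16 + 2/16 + 1/16 + 4/16 + 8/16 + 8/16 + 8/16 + 2/16 = 41/16 = 2.5625.

2.5625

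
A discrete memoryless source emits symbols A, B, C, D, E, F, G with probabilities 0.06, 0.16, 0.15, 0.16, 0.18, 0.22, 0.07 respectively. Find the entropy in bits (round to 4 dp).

H = −Σ pᵢ log₂ pᵢ.
−0.06·log₂(0.06) = 0.2435
−0.16·log₂(0.16) = 0.4230
−0.15·log₂(0.15) = 0.4105
−0.16·log₂(0.16) = 0.4230
−0.18·log₂(0.18) = 0.4453
−0.22·log₂(0.22) = 0.4806
−0.07·log₂(0.07) = 0.2686
Sum ≈ 2.6945 → 2.6945 bits.

2.6945 bits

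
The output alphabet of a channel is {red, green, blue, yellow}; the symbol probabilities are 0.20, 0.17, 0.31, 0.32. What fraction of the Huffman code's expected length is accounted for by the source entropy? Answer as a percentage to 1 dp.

Entropy H = −Σ p log₂ p ≈ 1.9488 bits.
Huffman merges: 17/100+1/5→37/100; 31/100+8/25→63/100; 37/100+63/100→1. L = 2 ≈ 2.0000.
Efficiency = H/L = 1.9488/2.0000 = 97.4%.

97.4%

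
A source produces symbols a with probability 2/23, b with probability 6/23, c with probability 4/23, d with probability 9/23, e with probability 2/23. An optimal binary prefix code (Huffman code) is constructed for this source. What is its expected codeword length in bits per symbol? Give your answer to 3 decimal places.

2.130 bits/symbol

Repeatedly combine the two least-probable nodes; the expected code length is the sum of the merged weights.
merge 2/23 + 2/23 → 4/23
merge 4/23 + 4/23 → 8/23
merge 6/23 + 8/23 → 14/23
merge 9/23 + 14/23 → 1
L = 4/23 + 8/23 + 14/23 + 1 = 49/23 ≈ 2.130 bits/symbol.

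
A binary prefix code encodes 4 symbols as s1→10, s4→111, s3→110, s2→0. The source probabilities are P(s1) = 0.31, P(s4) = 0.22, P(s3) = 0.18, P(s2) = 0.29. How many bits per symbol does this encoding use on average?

L̄ = Σ pᵢ·ℓᵢ = 0.31·2 + 0.22·3 + 0.18·3 + 0.29·1 = 2.11 bits/symbol.

2.11 bits/symbol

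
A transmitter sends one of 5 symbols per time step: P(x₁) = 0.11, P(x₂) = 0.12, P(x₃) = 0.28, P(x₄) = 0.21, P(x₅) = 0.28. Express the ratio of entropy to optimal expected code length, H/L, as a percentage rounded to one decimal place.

Entropy H = −Σ p log₂ p ≈ 2.2186 bits.
Huffman merges: 11/100+3/25→23/100; 21/100+23/100→11/25; 7/25+7/25→14/25; 11/25+14/25→1. L = 223/100 ≈ 2.2300.
Efficiency = H/L = 2.2186/2.2300 = 99.5%.

99.5%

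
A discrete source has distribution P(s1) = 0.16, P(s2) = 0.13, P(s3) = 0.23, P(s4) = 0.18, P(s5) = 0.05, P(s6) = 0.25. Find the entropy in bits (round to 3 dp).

2.455 bits

H = −Σ pᵢ log₂ pᵢ.
−0.16·log₂(0.16) = 0.4230
−0.13·log₂(0.13) = 0.3826
−0.23·log₂(0.23) = 0.4877
−0.18·log₂(0.18) = 0.4453
−0.05·log₂(0.05) = 0.2161
−0.25·log₂(0.25) = 0.5000
Sum ≈ 2.4547 → 2.455 bits.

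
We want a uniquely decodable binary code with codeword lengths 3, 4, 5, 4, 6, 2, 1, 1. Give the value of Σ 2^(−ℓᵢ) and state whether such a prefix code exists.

1.546875; no

With common denominator 2^6 = 64: Σ 2^(−ℓᵢ) = 8/64 + 4/64 + 2/64 + 4/64 + 1/64 + 16/64 + 32/64 + 32/64 = 99/64 = 1.546875.
Kraft's inequality requires Σ ≤ 1; here Σ = 1.546875 > 1, so no such prefix code exists.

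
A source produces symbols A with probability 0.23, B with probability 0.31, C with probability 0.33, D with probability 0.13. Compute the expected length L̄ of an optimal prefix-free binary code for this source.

Repeatedly combine the two least-probable nodes; the expected code length is the sum of the merged weights.
merge 13/100 + 23/100 → 9/25
merge 31/100 + 33/100 → 16/25
merge 9/25 + 16/25 → 1
L = 9/25 + 16/25 + 1 = 2 bits/symbol.

2 bits/symbol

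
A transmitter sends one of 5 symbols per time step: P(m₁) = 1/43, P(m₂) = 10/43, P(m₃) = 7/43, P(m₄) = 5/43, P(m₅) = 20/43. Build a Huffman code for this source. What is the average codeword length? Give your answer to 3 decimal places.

1.977 bits/symbol

Repeatedly combine the two least-probable nodes; the expected code length is the sum of the merged weights.
merge 1/43 + 5/43 → 6/43
merge 6/43 + 7/43 → 13/43
merge 10/43 + 13/43 → 23/43
merge 20/43 + 23/43 → 1
L = 6/43 + 13/43 + 23/43 + 1 = 85/43 ≈ 1.977 bits/symbol.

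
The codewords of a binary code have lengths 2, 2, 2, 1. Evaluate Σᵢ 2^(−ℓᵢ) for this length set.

With common denominator 2^2 = 4: Σ 2^(−ℓᵢ) = 1/4 + 1/4 + 1/4 + 2/4 = 5/4 = 1.25.

1.25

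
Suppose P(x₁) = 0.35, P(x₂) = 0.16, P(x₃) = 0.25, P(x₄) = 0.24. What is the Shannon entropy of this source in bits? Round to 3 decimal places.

1.947 bits

H = −Σ pᵢ log₂ pᵢ.
−0.35·log₂(0.35) = 0.5301
−0.16·log₂(0.16) = 0.4230
−0.25·log₂(0.25) = 0.5000
−0.24·log₂(0.24) = 0.4941
Sum ≈ 1.9473 → 1.947 bits.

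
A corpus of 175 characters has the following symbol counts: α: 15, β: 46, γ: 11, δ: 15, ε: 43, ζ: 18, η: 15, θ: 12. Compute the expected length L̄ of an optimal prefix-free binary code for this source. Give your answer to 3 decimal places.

Probabilities are the counts divided by 175.
Repeatedly combine the two least-probable nodes; the expected code length is the sum of the merged weights.
merge 11/175 + 12/175 → 23/175
merge 3/35 + 3/35 → 6/35
merge 3/35 + 18/175 → 33/175
merge 23/175 + 6/35 → 53/175
merge 33/175 + 43/175 → 76/175
merge 46/175 + 53/175 → 99/175
merge 76/175 + 99/175 → 1
L = 23/175 + 6/35 + 33/175 + 53/175 + 76/175 + 99/175 + 1 = 489/175 ≈ 2.794 bits/symbol.

2.794 bits/symbol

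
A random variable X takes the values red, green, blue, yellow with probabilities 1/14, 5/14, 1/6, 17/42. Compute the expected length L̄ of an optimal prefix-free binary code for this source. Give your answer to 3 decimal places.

Repeatedly combine the two least-probable nodes; the expected code length is the sum of the merged weights.
merge 1/14 + 1/6 → 5/21
merge 5/21 + 5/14 → 25/42
merge 17/42 + 25/42 → 1
L = 5/21 + 25/42 + 1 = 11/6 ≈ 1.833 bits/symbol.

1.833 bits/symbol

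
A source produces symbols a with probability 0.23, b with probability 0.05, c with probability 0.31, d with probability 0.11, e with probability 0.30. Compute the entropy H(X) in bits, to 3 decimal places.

H = −Σ pᵢ log₂ pᵢ.
−0.23·log₂(0.23) = 0.4877
−0.05·log₂(0.05) = 0.2161
−0.31·log₂(0.31) = 0.5238
−0.11·log₂(0.11) = 0.3503
−0.30·log₂(0.30) = 0.5211
Sum ≈ 2.0989 → 2.099 bits.

2.099 bits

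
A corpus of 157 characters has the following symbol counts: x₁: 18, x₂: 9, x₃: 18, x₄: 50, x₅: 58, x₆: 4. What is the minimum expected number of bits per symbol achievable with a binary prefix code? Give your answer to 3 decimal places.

2.223 bits/symbol

Probabilities are the counts divided by 157.
Repeatedly combine the two least-probable nodes; the expected code length is the sum of the merged weights.
merge 4/157 + 9/157 → 13/157
merge 13/157 + 18/157 → 31/157
merge 18/157 + 31/157 → 49/157
merge 49/157 + 50/157 → 99/157
merge 58/157 + 99/157 → 1
L = 13/157 + 31/157 + 49/157 + 99/157 + 1 = 349/157 ≈ 2.223 bits/symbol.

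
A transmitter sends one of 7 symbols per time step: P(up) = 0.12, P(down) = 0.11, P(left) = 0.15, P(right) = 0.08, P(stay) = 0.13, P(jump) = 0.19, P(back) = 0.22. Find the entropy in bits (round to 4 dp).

2.7379 bits

H = −Σ pᵢ log₂ pᵢ.
−0.12·log₂(0.12) = 0.3671
−0.11·log₂(0.11) = 0.3503
−0.15·log₂(0.15) = 0.4105
−0.08·log₂(0.08) = 0.2915
−0.13·log₂(0.13) = 0.3826
−0.19·log₂(0.19) = 0.4552
−0.22·log₂(0.22) = 0.4806
Sum ≈ 2.7379 → 2.7379 bits.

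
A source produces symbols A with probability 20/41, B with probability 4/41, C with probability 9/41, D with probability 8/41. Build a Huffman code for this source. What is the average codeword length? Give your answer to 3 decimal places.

1.805 bits/symbol

Repeatedly combine the two least-probable nodes; the expected code length is the sum of the merged weights.
merge 4/41 + 8/41 → 12/41
merge 9/41 + 12/41 → 21/41
merge 20/41 + 21/41 → 1
L = 12/41 + 21/41 + 1 = 74/41 ≈ 1.805 bits/symbol.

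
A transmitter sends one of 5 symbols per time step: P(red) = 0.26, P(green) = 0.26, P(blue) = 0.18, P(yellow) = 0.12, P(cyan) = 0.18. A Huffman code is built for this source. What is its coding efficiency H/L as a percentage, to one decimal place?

98.6%

Entropy H = −Σ p log₂ p ≈ 2.2683 bits.
Huffman merges: 3/25+9/50→3/10; 9/50+13/50→11/25; 13/50+3/10→14/25; 11/25+14/25→1. L = 23/10 ≈ 2.3000.
Efficiency = H/L = 2.2683/2.3000 = 98.6%.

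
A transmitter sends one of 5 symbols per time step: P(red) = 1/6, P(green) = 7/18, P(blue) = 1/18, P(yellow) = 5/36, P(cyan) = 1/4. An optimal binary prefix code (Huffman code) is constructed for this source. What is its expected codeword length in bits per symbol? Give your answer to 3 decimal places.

Repeatedly combine the two least-probable nodes; the expected code length is the sum of the merged weights.
merge 1/18 + 5/36 → 7/36
merge 1/6 + 7/36 → 13/36
merge 1/4 + 13/36 → 11/18
merge 7/18 + 11/18 → 1
L = 7/36 + 13/36 + 11/18 + 1 = 13/6 ≈ 2.167 bits/symbol.

2.167 bits/symbol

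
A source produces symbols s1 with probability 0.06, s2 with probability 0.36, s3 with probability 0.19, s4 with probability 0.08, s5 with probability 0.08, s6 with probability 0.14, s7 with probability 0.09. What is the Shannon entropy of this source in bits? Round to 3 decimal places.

H = −Σ pᵢ log₂ pᵢ.
−0.06·log₂(0.06) = 0.2435
−0.36·log₂(0.36) = 0.5306
−0.19·log₂(0.19) = 0.4552
−0.08·log₂(0.08) = 0.2915
−0.08·log₂(0.08) = 0.2915
−0.14·log₂(0.14) = 0.3971
−0.09·log₂(0.09) = 0.3127
Sum ≈ 2.5222 → 2.522 bits.

2.522 bits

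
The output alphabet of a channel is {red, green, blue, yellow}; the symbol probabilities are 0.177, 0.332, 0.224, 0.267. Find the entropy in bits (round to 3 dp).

1.962 bits

H = −Σ pᵢ log₂ pᵢ.
−0.177·log₂(0.177) = 0.4422
−0.332·log₂(0.332) = 0.5281
−0.224·log₂(0.224) = 0.4835
−0.267·log₂(0.267) = 0.5087
Sum ≈ 1.9625 → 1.962 bits.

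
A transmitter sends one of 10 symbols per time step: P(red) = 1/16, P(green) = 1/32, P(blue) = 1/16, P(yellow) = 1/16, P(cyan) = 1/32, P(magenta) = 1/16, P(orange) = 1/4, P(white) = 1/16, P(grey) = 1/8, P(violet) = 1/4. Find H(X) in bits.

Each probability is a power of 1/2, so log₂(1/p) is an integer.
H = Σ p·log₂(1/p) = 1/16·4 + 1/32·5 + 1/16·4 + 1/16·4 + 1/32·5 + 1/16·4 + 1/4·2 + 1/16·4 + 1/8·3 + 1/4·2 = 2.9375 bits.

2.9375 bits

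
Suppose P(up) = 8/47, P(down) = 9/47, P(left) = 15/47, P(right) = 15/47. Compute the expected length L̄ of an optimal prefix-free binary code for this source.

Repeatedly combine the two least-probable nodes; the expected code length is the sum of the merged weights.
merge 8/47 + 9/47 → 17/47
merge 15/47 + 15/47 → 30/47
merge 17/47 + 30/47 → 1
L = 17/47 + 30/47 + 1 = 2 bits/symbol.

2 bits/symbol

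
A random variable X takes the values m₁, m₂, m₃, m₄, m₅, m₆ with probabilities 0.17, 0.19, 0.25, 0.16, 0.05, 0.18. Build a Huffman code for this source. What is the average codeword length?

Repeatedly combine the two least-probable nodes; the expected code length is the sum of the merged weights.
merge 1/20 + 4/25 → 21/100
merge 17/100 + 9/50 → 7/20
merge 19/100 + 21/100 → 2/5
merge 1/4 + 7/20 → 3/5
merge 2/5 + 3/5 → 1
L = 21/100 + 7/20 + 2/5 + 3/5 + 1 = 64/25 = 2.56 bits/symbol.

2.56 bits/symbol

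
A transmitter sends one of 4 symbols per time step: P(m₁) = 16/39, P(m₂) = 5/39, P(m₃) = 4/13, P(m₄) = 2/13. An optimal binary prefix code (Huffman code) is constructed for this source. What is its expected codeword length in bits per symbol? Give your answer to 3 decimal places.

Repeatedly combine the two least-probable nodes; the expected code length is the sum of the merged weights.
merge 5/39 + 2/13 → 11/39
merge 11/39 + 4/13 → 23/39
merge 16/39 + 23/39 → 1
L = 11/39 + 23/39 + 1 = 73/39 ≈ 1.872 bits/symbol.

1.872 bits/symbol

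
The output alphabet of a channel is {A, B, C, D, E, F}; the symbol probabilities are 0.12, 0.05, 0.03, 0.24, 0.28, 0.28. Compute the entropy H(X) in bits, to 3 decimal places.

H = −Σ pᵢ log₂ pᵢ.
−0.12·log₂(0.12) = 0.3671
−0.05·log₂(0.05) = 0.2161
−0.03·log₂(0.03) = 0.1518
−0.24·log₂(0.24) = 0.4941
−0.28·log₂(0.28) = 0.5142
−0.28·log₂(0.28) = 0.5142
Sum ≈ 2.2575 → 2.258 bits.

2.258 bits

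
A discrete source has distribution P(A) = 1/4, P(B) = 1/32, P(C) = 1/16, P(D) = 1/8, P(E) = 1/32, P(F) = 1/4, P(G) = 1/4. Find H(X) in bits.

Each probability is a power of 1/2, so log₂(1/p) is an integer.
H = Σ p·log₂(1/p) = 1/4·2 + 1/32·5 + 1/16·4 + 1/8·3 + 1/32·5 + 1/4·2 + 1/4·2 = 2.4375 bits.

2.4375 bits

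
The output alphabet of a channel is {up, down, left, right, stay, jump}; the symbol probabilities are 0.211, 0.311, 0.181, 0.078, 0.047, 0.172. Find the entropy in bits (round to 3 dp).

2.375 bits

H = −Σ pᵢ log₂ pᵢ.
−0.211·log₂(0.211) = 0.4736
−0.311·log₂(0.311) = 0.5240
−0.181·log₂(0.181) = 0.4463
−0.078·log₂(0.078) = 0.2871
−0.047·log₂(0.047) = 0.2073
−0.172·log₂(0.172) = 0.4368
Sum ≈ 2.3752 → 2.375 bits.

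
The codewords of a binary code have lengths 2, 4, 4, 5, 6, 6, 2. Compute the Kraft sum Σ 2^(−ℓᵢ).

0.6875

With common denominator 2^6 = 64: Σ 2^(−ℓᵢ) = 16/64 + 4/64 + 4/64 + 2/64 + 1/64 + 1/64 + 16/64 = 44/64 = 0.6875.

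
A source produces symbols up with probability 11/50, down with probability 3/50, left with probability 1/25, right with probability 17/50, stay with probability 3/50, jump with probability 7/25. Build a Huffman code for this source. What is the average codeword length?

Repeatedly combine the two least-probable nodes; the expected code length is the sum of the merged weights.
merge 1/25 + 3/50 → 1/10
merge 3/50 + 1/10 → 4/25
merge 4/25 + 11/50 → 19/50
merge 7/25 + 17/50 → 31/50
merge 19/50 + 31/50 → 1
L = 1/10 + 4/25 + 19/50 + 31/50 + 1 = 113/50 = 2.26 bits/symbol.

2.26 bits/symbol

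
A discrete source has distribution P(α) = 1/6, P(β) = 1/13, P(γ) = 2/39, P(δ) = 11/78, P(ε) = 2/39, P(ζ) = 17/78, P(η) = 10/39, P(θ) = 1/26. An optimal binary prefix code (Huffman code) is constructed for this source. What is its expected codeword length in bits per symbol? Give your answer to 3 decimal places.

2.744 bits/symbol

Repeatedly combine the two least-probable nodes; the expected code length is the sum of the merged weights.
merge 1/26 + 2/39 → 7/78
merge 2/39 + 1/13 → 5/39
merge 7/78 + 5/39 → 17/78
merge 11/78 + 1/6 → 4/13
merge 17/78 + 17/78 → 17/39
merge 10/39 + 4/13 → 22/39
merge 17/39 + 22/39 → 1
L = 7/78 + 5/39 + 17/78 + 4/13 + 17/39 + 22/39 + 1 = 107/39 ≈ 2.744 bits/symbol.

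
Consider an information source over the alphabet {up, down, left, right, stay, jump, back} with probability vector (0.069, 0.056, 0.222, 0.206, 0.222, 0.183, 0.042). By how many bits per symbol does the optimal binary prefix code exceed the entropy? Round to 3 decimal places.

0.042 bits

Entropy H = −Σ p log₂ p ≈ 2.5731 bits.
Huffman merges: 21/500+7/125→49/500; 69/1000+49/500→167/1000; 167/1000+183/1000→7/20; 103/500+111/500→107/250; 111/500+7/20→143/250; 107/250+143/250→1. L = 523/200 ≈ 2.6150.
L − H = 2.6150 − 2.5731 = 0.042 bits.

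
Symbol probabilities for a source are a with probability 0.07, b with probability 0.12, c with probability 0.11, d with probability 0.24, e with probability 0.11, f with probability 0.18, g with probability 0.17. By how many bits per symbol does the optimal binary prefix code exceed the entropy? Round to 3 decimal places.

0.050 bits

Entropy H = −Σ p log₂ p ≈ 2.7102 bits.
Huffman merges: 7/100+11/100→9/50; 11/100+3/25→23/100; 17/100+9/50→7/20; 9/50+23/100→41/100; 6/25+7/20→59/100; 41/100+59/100→1. L = 69/25 ≈ 2.7600.
L − H = 2.7600 − 2.7102 = 0.050 bits.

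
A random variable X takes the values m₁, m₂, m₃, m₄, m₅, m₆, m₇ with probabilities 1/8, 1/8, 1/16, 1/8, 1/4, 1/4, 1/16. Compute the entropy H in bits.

Each probability is a power of 1/2, so log₂(1/p) is an integer.
H = Σ p·log₂(1/p) = 1/8·3 + 1/8·3 + 1/16·4 + 1/8·3 + 1/4·2 + 1/4·2 + 1/16·4 = 2.625 bits.

2.625 bits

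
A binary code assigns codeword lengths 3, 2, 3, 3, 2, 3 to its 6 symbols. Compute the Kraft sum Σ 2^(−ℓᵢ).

1

With common denominator 2^3 = 8: Σ 2^(−ℓᵢ) = 1/8 + 2/8 + 1/8 + 1/8 + 2/8 + 1/8 = 8/8 = 1.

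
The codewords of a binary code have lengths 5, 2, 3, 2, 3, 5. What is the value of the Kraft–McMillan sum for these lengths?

With common denominator 2^5 = 32: Σ 2^(−ℓᵢ) = 1/32 + 8/32 + 4/32 + 8/32 + 4/32 + 1/32 = 26/32 = 0.8125.

0.8125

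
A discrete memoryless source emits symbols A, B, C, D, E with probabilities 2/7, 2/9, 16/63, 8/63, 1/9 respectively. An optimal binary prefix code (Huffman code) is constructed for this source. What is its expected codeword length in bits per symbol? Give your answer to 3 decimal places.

2.238 bits/symbol

Repeatedly combine the two least-probable nodes; the expected code length is the sum of the merged weights.
merge 1/9 + 8/63 → 5/21
merge 2/9 + 5/21 → 29/63
merge 16/63 + 2/7 → 34/63
merge 29/63 + 34/63 → 1
L = 5/21 + 29/63 + 34/63 + 1 = 47/21 ≈ 2.238 bits/symbol.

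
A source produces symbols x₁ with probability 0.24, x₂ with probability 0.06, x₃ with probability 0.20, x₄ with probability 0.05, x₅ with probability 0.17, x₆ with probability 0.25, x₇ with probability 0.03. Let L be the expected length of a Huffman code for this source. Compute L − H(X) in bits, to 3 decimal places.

0.025 bits

Entropy H = −Σ p log₂ p ≈ 2.5045 bits.
Huffman merges: 3/100+1/20→2/25; 3/50+2/25→7/50; 7/50+17/100→31/100; 1/5+6/25→11/25; 1/4+31/100→14/25; 11/25+14/25→1. L = 253/100 ≈ 2.5300.
L − H = 2.5300 − 2.5045 = 0.025 bits.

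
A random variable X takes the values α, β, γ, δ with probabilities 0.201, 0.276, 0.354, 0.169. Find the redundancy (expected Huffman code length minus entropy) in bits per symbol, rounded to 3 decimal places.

0.058 bits

Entropy H = −Σ p log₂ p ≈ 1.9417 bits.
Huffman merges: 169/1000+201/1000→37/100; 69/250+177/500→63/100; 37/100+63/100→1. L = 2 ≈ 2.0000.
L − H = 2.0000 − 1.9417 = 0.058 bits.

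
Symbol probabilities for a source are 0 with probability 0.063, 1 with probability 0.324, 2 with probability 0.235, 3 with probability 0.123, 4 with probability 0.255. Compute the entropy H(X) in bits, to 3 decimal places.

H = −Σ pᵢ log₂ pᵢ.
−0.063·log₂(0.063) = 0.2513
−0.324·log₂(0.324) = 0.5268
−0.235·log₂(0.235) = 0.4910
−0.123·log₂(0.123) = 0.3719
−0.255·log₂(0.255) = 0.5027
Sum ≈ 2.1436 → 2.144 bits.

2.144 bits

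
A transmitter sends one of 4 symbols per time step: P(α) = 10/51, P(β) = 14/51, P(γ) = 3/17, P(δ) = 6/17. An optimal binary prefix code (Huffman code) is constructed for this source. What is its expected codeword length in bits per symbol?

Repeatedly combine the two least-probable nodes; the expected code length is the sum of the merged weights.
merge 3/17 + 10/51 → 19/51
merge 14/51 + 6/17 → 32/51
merge 19/51 + 32/51 → 1
L = 19/51 + 32/51 + 1 = 2 bits/symbol.

2 bits/symbol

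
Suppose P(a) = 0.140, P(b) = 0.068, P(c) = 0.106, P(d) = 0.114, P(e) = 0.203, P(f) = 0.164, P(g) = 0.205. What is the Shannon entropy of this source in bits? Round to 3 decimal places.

H = −Σ pᵢ log₂ pᵢ.
−0.140·log₂(0.140) = 0.3971
−0.068·log₂(0.068) = 0.2637
−0.106·log₂(0.106) = 0.3432
−0.114·log₂(0.114) = 0.3571
−0.203·log₂(0.203) = 0.4670
−0.164·log₂(0.164) = 0.4278
−0.205·log₂(0.205) = 0.4687
Sum ≈ 2.7246 → 2.725 bits.

2.725 bits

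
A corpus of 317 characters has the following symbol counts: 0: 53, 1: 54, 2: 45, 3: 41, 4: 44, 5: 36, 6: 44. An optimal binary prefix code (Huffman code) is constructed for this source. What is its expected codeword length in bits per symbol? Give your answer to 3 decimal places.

Probabilities are the counts divided by 317.
Repeatedly combine the two least-probable nodes; the expected code length is the sum of the merged weights.
merge 36/317 + 41/317 → 77/317
merge 44/317 + 44/317 → 88/317
merge 45/317 + 53/317 → 98/317
merge 54/317 + 77/317 → 131/317
merge 88/317 + 98/317 → 186/317
merge 131/317 + 186/317 → 1
L = 77/317 + 88/317 + 98/317 + 131/317 + 186/317 + 1 = 897/317 ≈ 2.830 bits/symbol.

2.830 bits/symbol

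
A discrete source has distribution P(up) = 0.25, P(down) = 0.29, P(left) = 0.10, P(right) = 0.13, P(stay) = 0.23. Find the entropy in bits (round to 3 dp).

2.220 bits

H = −Σ pᵢ log₂ pᵢ.
−0.25·log₂(0.25) = 0.5000
−0.29·log₂(0.29) = 0.5179
−0.10·log₂(0.10) = 0.3322
−0.13·log₂(0.13) = 0.3826
−0.23·log₂(0.23) = 0.4877
Sum ≈ 2.2204 → 2.220 bits.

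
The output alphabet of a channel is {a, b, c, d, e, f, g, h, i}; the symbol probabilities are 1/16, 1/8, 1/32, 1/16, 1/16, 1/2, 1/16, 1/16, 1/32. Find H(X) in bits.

Each probability is a power of 1/2, so log₂(1/p) is an integer.
H = Σ p·log₂(1/p) = 1/16·4 + 1/8·3 + 1/32·5 + 1/16·4 + 1/16·4 + 1/2·1 + 1/16·4 + 1/16·4 + 1/32·5 = 2.4375 bits.

2.4375 bits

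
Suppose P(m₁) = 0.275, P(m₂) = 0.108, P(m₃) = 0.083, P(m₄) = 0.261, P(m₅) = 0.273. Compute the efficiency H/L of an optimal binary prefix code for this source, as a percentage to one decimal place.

Entropy H = −Σ p log₂ p ≈ 2.1741 bits.
Huffman merges: 83/1000+27/250→191/1000; 191/1000+261/1000→113/250; 273/1000+11/40→137/250; 113/250+137/250→1. L = 2191/1000 ≈ 2.1910.
Efficiency = H/L = 2.1741/2.1910 = 99.2%.

99.2%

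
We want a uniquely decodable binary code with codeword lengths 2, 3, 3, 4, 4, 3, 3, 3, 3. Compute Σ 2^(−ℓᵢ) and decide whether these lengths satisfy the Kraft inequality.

1.125; no

With common denominator 2^4 = 16: Σ 2^(−ℓᵢ) = 4/16 + 2/16 + 2/16 + 1/16 + 1/16 + 2/16 + 2/16 + 2/16 + 2/16 = 18/16 = 1.125.
Kraft's inequality requires Σ ≤ 1; here Σ = 1.125 > 1, so no such prefix code exists.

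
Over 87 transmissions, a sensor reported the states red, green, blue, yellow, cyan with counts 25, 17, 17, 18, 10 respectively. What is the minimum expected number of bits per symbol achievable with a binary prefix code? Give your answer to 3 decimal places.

2.310 bits/symbol

Probabilities are the counts divided by 87.
Repeatedly combine the two least-probable nodes; the expected code length is the sum of the merged weights.
merge 10/87 + 17/87 → 9/29
merge 17/87 + 6/29 → 35/87
merge 25/87 + 9/29 → 52/87
merge 35/87 + 52/87 → 1
L = 9/29 + 35/87 + 52/87 + 1 = 67/29 ≈ 2.310 bits/symbol.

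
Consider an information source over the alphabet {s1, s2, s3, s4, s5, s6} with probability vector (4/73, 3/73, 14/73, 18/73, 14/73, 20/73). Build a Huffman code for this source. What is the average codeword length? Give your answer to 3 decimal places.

2.384 bits/symbol

Repeatedly combine the two least-probable nodes; the expected code length is the sum of the merged weights.
merge 3/73 + 4/73 → 7/73
merge 7/73 + 14/73 → 21/73
merge 14/73 + 18/73 → 32/73
merge 20/73 + 21/73 → 41/73
merge 32/73 + 41/73 → 1
L = 7/73 + 21/73 + 32/73 + 41/73 + 1 = 174/73 ≈ 2.384 bits/symbol.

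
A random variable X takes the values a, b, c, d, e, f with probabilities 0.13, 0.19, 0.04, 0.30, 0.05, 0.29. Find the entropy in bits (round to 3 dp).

H = −Σ pᵢ log₂ pᵢ.
−0.13·log₂(0.13) = 0.3826
−0.19·log₂(0.19) = 0.4552
−0.04·log₂(0.04) = 0.1858
−0.30·log₂(0.30) = 0.5211
−0.05·log₂(0.05) = 0.2161
−0.29·log₂(0.29) = 0.5179
Sum ≈ 2.2787 → 2.279 bits.

2.279 bits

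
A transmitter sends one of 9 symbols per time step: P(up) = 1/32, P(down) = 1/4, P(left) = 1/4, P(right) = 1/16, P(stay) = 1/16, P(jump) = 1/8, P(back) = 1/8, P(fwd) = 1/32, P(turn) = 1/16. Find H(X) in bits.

Each probability is a power of 1/2, so log₂(1/p) is an integer.
H = Σ p·log₂(1/p) = 1/32·5 + 1/4·2 + 1/4·2 + 1/16·4 + 1/16·4 + 1/8·3 + 1/8·3 + 1/32·5 + 1/16·4 = 2.8125 bits.

2.8125 bits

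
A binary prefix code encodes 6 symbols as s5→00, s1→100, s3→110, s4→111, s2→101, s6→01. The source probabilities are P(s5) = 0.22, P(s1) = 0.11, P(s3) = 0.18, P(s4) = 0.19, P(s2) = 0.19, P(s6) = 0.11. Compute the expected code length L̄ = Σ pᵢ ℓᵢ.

2.67 bits/symbol

L̄ = Σ pᵢ·ℓᵢ = 0.22·2 + 0.11·3 + 0.18·3 + 0.19·3 + 0.19·3 + 0.11·2 = 2.67 bits/symbol.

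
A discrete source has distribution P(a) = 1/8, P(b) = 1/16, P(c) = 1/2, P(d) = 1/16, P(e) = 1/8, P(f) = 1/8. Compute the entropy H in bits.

Each probability is a power of 1/2, so log₂(1/p) is an integer.
H = Σ p·log₂(1/p) = 1/8·3 + 1/16·4 + 1/2·1 + 1/16·4 + 1/8·3 + 1/8·3 = 2.125 bits.

2.125 bits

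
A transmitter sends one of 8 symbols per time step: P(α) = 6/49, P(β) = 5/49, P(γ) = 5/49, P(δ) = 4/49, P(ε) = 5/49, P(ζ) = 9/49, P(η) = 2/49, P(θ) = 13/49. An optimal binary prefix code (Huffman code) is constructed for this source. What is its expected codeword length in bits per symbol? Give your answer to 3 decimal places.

2.857 bits/symbol

Repeatedly combine the two least-probable nodes; the expected code length is the sum of the merged weights.
merge 2/49 + 4/49 → 6/49
merge 5/49 + 5/49 → 10/49
merge 5/49 + 6/49 → 11/49
merge 6/49 + 9/49 → 15/49
merge 10/49 + 11/49 → 3/7
merge 13/49 + 15/49 → 4/7
merge 3/7 + 4/7 → 1
L = 6/49 + 10/49 + 11/49 + 15/49 + 3/7 + 4/7 + 1 = 20/7 ≈ 2.857 bits/symbol.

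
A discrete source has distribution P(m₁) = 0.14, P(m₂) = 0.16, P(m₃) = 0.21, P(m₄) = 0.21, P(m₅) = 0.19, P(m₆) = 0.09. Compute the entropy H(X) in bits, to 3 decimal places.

H = −Σ pᵢ log₂ pᵢ.
−0.14·log₂(0.14) = 0.3971
−0.16·log₂(0.16) = 0.4230
−0.21·log₂(0.21) = 0.4728
−0.21·log₂(0.21) = 0.4728
−0.19·log₂(0.19) = 0.4552
−0.09·log₂(0.09) = 0.3127
Sum ≈ 2.5337 → 2.534 bits.

2.534 bits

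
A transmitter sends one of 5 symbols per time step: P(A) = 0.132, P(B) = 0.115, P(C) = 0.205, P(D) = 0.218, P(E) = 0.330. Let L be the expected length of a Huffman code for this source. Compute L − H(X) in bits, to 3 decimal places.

0.027 bits

Entropy H = −Σ p log₂ p ≈ 2.2200 bits.
Huffman merges: 23/200+33/250→247/1000; 41/200+109/500→423/1000; 247/1000+33/100→577/1000; 423/1000+577/1000→1. L = 2247/1000 ≈ 2.2470.
L − H = 2.2470 − 2.2200 = 0.027 bits.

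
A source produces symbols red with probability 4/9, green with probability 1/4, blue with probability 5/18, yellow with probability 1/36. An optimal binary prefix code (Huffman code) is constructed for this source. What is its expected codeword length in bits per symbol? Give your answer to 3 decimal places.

Repeatedly combine the two least-probable nodes; the expected code length is the sum of the merged weights.
merge 1/36 + 1/4 → 5/18
merge 5/18 + 5/18 → 5/9
merge 4/9 + 5/9 → 1
L = 5/18 + 5/9 + 1 = 11/6 ≈ 1.833 bits/symbol.

1.833 bits/symbol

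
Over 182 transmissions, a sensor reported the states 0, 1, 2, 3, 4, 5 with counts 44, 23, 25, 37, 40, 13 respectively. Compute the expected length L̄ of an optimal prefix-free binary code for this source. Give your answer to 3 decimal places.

2.533 bits/symbol

Probabilities are the counts divided by 182.
Repeatedly combine the two least-probable nodes; the expected code length is the sum of the merged weights.
merge 1/14 + 23/182 → 18/91
merge 25/182 + 18/91 → 61/182
merge 37/182 + 20/91 → 11/26
merge 22/91 + 61/182 → 15/26
merge 11/26 + 15/26 → 1
L = 18/91 + 61/182 + 11/26 + 15/26 + 1 = 461/182 ≈ 2.533 bits/symbol.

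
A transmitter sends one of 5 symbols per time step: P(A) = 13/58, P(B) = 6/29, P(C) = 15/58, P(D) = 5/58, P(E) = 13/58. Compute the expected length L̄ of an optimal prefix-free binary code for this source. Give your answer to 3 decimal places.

Repeatedly combine the two least-probable nodes; the expected code length is the sum of the merged weights.
merge 5/58 + 6/29 → 17/58
merge 13/58 + 13/58 → 13/29
merge 15/58 + 17/58 → 16/29
merge 13/29 + 16/29 → 1
L = 17/58 + 13/29 + 16/29 + 1 = 133/58 ≈ 2.293 bits/symbol.

2.293 bits/symbol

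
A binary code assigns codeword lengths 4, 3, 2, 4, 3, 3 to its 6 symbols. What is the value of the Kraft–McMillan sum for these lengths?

With common denominator 2^4 = 16: Σ 2^(−ℓᵢ) = 1/16 + 2/16 + 4/16 + 1/16 + 2/16 + 2/16 = 12/16 = 0.75.

0.75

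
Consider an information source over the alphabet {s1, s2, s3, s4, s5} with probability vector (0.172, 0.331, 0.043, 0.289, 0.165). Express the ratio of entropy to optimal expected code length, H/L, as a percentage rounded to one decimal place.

95.4%

Entropy H = −Σ p log₂ p ≈ 2.1064 bits.
Huffman merges: 43/1000+33/200→26/125; 43/250+26/125→19/50; 289/1000+331/1000→31/50; 19/50+31/50→1. L = 276/125 ≈ 2.2080.
Efficiency = H/L = 2.1064/2.2080 = 95.4%.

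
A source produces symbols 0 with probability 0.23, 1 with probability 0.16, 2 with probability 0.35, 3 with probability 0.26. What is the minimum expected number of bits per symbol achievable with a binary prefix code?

Repeatedly combine the two least-probable nodes; the expected code length is the sum of the merged weights.
merge 4/25 + 23/100 → 39/100
merge 13/50 + 7/20 → 61/100
merge 39/100 + 61/100 → 1
L = 39/100 + 61/100 + 1 = 2 bits/symbol.

2 bits/symbol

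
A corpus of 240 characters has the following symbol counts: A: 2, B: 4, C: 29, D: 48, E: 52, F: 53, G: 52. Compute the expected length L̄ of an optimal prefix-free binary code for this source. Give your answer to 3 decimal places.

2.517 bits/symbol

Probabilities are the counts divided by 240.
Repeatedly combine the two least-probable nodes; the expected code length is the sum of the merged weights.
merge 1/120 + 1/60 → 1/40
merge 1/40 + 29/240 → 7/48
merge 7/48 + 1/5 → 83/240
merge 13/60 + 13/60 → 13/30
merge 53/240 + 83/240 → 17/30
merge 13/30 + 17/30 → 1
L = 1/40 + 7/48 + 83/240 + 13/30 + 17/30 + 1 = 151/60 ≈ 2.517 bits/symbol.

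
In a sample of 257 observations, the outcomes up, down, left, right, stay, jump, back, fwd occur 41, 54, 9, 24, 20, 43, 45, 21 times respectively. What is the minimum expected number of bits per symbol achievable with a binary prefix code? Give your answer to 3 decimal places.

Probabilities are the counts divided by 257.
Repeatedly combine the two least-probable nodes; the expected code length is the sum of the merged weights.
merge 9/257 + 20/257 → 29/257
merge 21/257 + 24/257 → 45/257
merge 29/257 + 41/257 → 70/257
merge 43/257 + 45/257 → 88/257
merge 45/257 + 54/257 → 99/257
merge 70/257 + 88/257 → 158/257
merge 99/257 + 158/257 → 1
L = 29/257 + 45/257 + 70/257 + 88/257 + 99/257 + 158/257 + 1 = 746/257 ≈ 2.903 bits/symbol.

2.903 bits/symbol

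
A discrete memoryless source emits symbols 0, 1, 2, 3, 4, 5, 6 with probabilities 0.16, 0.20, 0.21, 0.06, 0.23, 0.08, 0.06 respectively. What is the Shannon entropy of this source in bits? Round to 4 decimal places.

2.6265 bits

H = −Σ pᵢ log₂ pᵢ.
−0.16·log₂(0.16) = 0.4230
−0.20·log₂(0.20) = 0.4644
−0.21·log₂(0.21) = 0.4728
−0.06·log₂(0.06) = 0.2435
−0.23·log₂(0.23) = 0.4877
−0.08·log₂(0.08) = 0.2915
−0.06·log₂(0.06) = 0.2435
Sum ≈ 2.6265 → 2.6265 bits.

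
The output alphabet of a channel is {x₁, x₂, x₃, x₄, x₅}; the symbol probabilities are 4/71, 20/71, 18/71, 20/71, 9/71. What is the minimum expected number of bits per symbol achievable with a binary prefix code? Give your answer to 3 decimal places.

2.183 bits/symbol

Repeatedly combine the two least-probable nodes; the expected code length is the sum of the merged weights.
merge 4/71 + 9/71 → 13/71
merge 13/71 + 18/71 → 31/71
merge 20/71 + 20/71 → 40/71
merge 31/71 + 40/71 → 1
L = 13/71 + 31/71 + 40/71 + 1 = 155/71 ≈ 2.183 bits/symbol.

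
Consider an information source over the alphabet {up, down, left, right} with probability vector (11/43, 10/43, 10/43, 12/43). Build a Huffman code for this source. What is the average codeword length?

Repeatedly combine the two least-probable nodes; the expected code length is the sum of the merged weights.
merge 10/43 + 10/43 → 20/43
merge 11/43 + 12/43 → 23/43
merge 20/43 + 23/43 → 1
L = 20/43 + 23/43 + 1 = 2 bits/symbol.

2 bits/symbol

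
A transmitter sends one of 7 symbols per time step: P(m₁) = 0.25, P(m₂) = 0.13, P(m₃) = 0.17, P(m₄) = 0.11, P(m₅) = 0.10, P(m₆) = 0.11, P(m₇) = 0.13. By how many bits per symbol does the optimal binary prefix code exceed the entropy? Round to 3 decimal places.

0.017 bits

Entropy H = −Σ p log₂ p ≈ 2.7326 bits.
Huffman merges: 1/10+11/100→21/100; 11/100+13/100→6/25; 13/100+17/100→3/10; 21/100+6/25→9/20; 1/4+3/10→11/20; 9/20+11/20→1. L = 11/4 ≈ 2.7500.
L − H = 2.7500 − 2.7326 = 0.017 bits.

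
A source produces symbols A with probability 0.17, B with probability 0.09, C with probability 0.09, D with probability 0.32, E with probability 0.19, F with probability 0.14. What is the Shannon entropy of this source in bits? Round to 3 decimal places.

H = −Σ pᵢ log₂ pᵢ.
−0.17·log₂(0.17) = 0.4346
−0.09·log₂(0.09) = 0.3127
−0.09·log₂(0.09) = 0.3127
−0.32·log₂(0.32) = 0.5260
−0.19·log₂(0.19) = 0.4552
−0.14·log₂(0.14) = 0.3971
Sum ≈ 2.4383 → 2.438 bits.

2.438 bits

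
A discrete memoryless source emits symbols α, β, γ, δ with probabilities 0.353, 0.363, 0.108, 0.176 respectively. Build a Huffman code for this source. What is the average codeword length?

1.921 bits/symbol

Repeatedly combine the two least-probable nodes; the expected code length is the sum of the merged weights.
merge 27/250 + 22/125 → 71/250
merge 71/250 + 353/1000 → 637/1000
merge 363/1000 + 637/1000 → 1
L = 71/250 + 637/1000 + 1 = 1921/1000 = 1.921 bits/symbol.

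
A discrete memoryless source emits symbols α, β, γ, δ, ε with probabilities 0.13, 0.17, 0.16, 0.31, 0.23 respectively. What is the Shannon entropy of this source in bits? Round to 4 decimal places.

2.2517 bits

H = −Σ pᵢ log₂ pᵢ.
−0.13·log₂(0.13) = 0.3826
−0.17·log₂(0.17) = 0.4346
−0.16·log₂(0.16) = 0.4230
−0.31·log₂(0.31) = 0.5238
−0.23·log₂(0.23) = 0.4877
Sum ≈ 2.2517 → 2.2517 bits.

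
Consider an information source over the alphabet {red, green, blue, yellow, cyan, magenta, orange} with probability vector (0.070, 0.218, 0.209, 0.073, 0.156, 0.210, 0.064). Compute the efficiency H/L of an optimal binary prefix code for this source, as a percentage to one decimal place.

Entropy H = −Σ p log₂ p ≈ 2.6401 bits.
Huffman merges: 8/125+7/100→67/500; 73/1000+67/500→207/1000; 39/250+207/1000→363/1000; 209/1000+21/100→419/1000; 109/500+363/1000→581/1000; 419/1000+581/1000→1. L = 338/125 ≈ 2.7040.
Efficiency = H/L = 2.6401/2.7040 = 97.6%.

97.6%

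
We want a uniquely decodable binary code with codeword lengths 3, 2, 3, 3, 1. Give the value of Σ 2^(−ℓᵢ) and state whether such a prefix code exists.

1.125; no

With common denominator 2^3 = 8: Σ 2^(−ℓᵢ) = 1/8 + 2/8 + 1/8 + 1/8 + 4/8 = 9/8 = 1.125.
Kraft's inequality requires Σ ≤ 1; here Σ = 1.125 > 1, so no such prefix code exists.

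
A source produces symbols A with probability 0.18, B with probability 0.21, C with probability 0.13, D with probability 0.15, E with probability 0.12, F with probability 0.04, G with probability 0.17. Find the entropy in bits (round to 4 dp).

2.6987 bits

H = −Σ pᵢ log₂ pᵢ.
−0.18·log₂(0.18) = 0.4453
−0.21·log₂(0.21) = 0.4728
−0.13·log₂(0.13) = 0.3826
−0.15·log₂(0.15) = 0.4105
−0.12·log₂(0.12) = 0.3671
−0.04·log₂(0.04) = 0.1858
−0.17·log₂(0.17) = 0.4346
Sum ≈ 2.6987 → 2.6987 bits.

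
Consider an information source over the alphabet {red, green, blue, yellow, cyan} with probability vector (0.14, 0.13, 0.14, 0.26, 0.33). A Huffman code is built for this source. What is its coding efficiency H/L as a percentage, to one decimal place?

97.4%

Entropy H = −Σ p log₂ p ≈ 2.2100 bits.
Huffman merges: 13/100+7/50→27/100; 7/50+13/50→2/5; 27/100+33/100→3/5; 2/5+3/5→1. L = 227/100 ≈ 2.2700.
Efficiency = H/L = 2.2100/2.2700 = 97.4%.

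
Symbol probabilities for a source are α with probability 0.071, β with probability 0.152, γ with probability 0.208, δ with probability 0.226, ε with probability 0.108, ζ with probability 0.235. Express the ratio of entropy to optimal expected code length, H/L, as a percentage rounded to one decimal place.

98.7%

Entropy H = −Σ p log₂ p ≈ 2.4779 bits.
Huffman merges: 71/1000+27/250→179/1000; 19/125+179/1000→331/1000; 26/125+113/500→217/500; 47/200+331/1000→283/500; 217/500+283/500→1. L = 251/100 ≈ 2.5100.
Efficiency = H/L = 2.4779/2.5100 = 98.7%.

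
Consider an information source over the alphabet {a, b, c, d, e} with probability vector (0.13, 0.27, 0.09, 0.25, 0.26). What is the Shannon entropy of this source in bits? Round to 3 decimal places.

2.211 bits

H = −Σ pᵢ log₂ pᵢ.
−0.13·log₂(0.13) = 0.3826
−0.27·log₂(0.27) = 0.5100
−0.09·log₂(0.09) = 0.3127
−0.25·log₂(0.25) = 0.5000
−0.26·log₂(0.26) = 0.5053
Sum ≈ 2.2106 → 2.211 bits.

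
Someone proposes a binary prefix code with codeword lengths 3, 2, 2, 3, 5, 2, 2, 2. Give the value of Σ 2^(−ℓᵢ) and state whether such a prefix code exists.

With common denominator 2^5 = 32: Σ 2^(−ℓᵢ) = 4/32 + 8/32 + 8/32 + 4/32 + 1/32 + 8/32 + 8/32 + 8/32 = 49/32 = 1.53125.
Kraft's inequality requires Σ ≤ 1; here Σ = 1.53125 > 1, so no such prefix code exists.

1.53125; no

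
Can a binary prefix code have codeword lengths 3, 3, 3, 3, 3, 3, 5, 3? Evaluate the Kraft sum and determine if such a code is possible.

0.90625; yes

With common denominator 2^5 = 32: Σ 2^(−ℓᵢ) = 4/32 + 4/32 + 4/32 + 4/32 + 4/32 + 4/32 + 1/32 + 4/32 = 29/32 = 0.90625.
Kraft's inequality requires Σ ≤ 1; here Σ = 0.90625 ≤ 1, so such a prefix code exists.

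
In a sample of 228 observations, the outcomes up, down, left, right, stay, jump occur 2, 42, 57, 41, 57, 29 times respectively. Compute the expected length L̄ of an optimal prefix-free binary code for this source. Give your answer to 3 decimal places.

2.452 bits/symbol

Probabilities are the counts divided by 228.
Repeatedly combine the two least-probable nodes; the expected code length is the sum of the merged weights.
merge 1/114 + 29/228 → 31/228
merge 31/228 + 41/228 → 6/19
merge 7/38 + 1/4 → 33/76
merge 1/4 + 6/19 → 43/76
merge 33/76 + 43/76 → 1
L = 31/228 + 6/19 + 33/76 + 43/76 + 1 = 559/228 ≈ 2.452 bits/symbol.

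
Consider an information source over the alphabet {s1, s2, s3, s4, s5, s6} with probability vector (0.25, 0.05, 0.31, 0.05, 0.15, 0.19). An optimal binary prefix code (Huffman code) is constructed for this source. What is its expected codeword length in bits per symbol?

2.35 bits/symbol

Repeatedly combine the two least-probable nodes; the expected code length is the sum of the merged weights.
merge 1/20 + 1/20 → 1/10
merge 1/10 + 3/20 → 1/4
merge 19/100 + 1/4 → 11/25
merge 1/4 + 31/100 → 14/25
merge 11/25 + 14/25 → 1
L = 1/10 + 1/4 + 11/25 + 14/25 + 1 = 47/20 = 2.35 bits/symbol.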